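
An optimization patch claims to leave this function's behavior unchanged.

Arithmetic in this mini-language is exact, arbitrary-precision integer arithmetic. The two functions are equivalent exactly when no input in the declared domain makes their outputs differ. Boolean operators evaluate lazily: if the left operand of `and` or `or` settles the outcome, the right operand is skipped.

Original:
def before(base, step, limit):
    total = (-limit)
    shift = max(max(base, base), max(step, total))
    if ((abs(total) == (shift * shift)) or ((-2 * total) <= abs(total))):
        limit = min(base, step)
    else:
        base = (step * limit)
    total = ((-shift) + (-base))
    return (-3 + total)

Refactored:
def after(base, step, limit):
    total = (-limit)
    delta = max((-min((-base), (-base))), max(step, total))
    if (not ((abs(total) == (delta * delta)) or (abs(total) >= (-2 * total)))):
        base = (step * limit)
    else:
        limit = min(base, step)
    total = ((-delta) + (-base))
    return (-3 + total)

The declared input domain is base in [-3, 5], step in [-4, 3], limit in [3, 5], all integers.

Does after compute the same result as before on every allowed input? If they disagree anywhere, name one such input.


Side by side, the visible changes include: comparison usage differs; also local variable names differ; also min/max/abs usage differs; also boolean connective usage differs.
One worked example (base=3, step=3, limit=4) — before: total := -4 | shift := 3 | ((abs(total) == (shift * shift)) or ((-2 * total) <= abs(total))): false | base := 12 | total := -15 | result -18; after: total := -4 | delta := 3 | (not ((abs(total) == (delta * delta)) or (abs(total) >= (-2 * total)))): true | base := 12 | total := -15 | result -18; agreement on -18.
Sweeping the whole domain (216 inputs) finds no disagreement.
verdict: equivalent


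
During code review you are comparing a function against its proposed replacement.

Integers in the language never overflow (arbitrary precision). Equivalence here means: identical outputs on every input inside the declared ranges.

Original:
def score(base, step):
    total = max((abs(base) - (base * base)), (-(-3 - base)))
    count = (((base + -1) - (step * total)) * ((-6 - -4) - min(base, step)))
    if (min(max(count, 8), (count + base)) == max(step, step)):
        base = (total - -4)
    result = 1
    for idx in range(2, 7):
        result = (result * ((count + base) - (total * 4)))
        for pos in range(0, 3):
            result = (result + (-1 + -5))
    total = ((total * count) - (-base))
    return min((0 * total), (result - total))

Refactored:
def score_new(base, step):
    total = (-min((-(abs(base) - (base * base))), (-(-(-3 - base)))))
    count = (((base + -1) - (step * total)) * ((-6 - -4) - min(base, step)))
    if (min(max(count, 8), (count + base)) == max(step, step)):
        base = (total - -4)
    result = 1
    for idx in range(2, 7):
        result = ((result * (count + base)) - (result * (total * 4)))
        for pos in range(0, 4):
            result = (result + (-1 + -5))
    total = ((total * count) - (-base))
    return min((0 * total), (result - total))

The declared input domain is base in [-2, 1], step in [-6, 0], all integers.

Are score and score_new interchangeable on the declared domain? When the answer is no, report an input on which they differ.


base=-2, step=-6 yields -20224 from score but -29554 from score_new.
verdict: not equivalent; witness: base=-2, step=-6


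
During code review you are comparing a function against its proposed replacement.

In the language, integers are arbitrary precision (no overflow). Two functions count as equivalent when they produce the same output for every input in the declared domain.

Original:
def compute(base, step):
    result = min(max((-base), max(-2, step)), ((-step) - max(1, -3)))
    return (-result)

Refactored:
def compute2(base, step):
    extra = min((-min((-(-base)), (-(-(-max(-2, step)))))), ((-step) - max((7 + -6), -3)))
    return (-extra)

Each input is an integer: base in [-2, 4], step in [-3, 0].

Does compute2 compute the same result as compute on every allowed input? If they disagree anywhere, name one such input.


Behavior is preserved: although constant usage differs, plus min/max/abs usage differs, plus local variable names differ, plus arithmetic usage differs, the outputs never diverge.
As a probe, take base=-1, step=-1: compute runs result becomes 0; next final value 0; compute2 runs extra becomes 0; next final value 0; both end at 0.
Across all 28 domain points the two functions coincide.
verdict: equivalent


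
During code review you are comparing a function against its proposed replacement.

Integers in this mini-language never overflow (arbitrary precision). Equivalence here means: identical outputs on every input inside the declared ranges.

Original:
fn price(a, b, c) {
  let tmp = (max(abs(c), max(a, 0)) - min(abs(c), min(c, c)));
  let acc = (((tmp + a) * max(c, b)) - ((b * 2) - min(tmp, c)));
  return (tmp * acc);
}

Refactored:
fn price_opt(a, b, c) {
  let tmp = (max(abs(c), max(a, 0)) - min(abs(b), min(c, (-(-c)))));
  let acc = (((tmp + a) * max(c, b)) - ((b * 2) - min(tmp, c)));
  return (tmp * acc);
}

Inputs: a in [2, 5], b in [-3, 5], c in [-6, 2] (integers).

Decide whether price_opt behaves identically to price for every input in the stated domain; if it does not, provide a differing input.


a=2, b=-1, c=2 yields 0 from price but 9 from price_opt.
verdict: not equivalent; witness: a=2, b=-1, c=2


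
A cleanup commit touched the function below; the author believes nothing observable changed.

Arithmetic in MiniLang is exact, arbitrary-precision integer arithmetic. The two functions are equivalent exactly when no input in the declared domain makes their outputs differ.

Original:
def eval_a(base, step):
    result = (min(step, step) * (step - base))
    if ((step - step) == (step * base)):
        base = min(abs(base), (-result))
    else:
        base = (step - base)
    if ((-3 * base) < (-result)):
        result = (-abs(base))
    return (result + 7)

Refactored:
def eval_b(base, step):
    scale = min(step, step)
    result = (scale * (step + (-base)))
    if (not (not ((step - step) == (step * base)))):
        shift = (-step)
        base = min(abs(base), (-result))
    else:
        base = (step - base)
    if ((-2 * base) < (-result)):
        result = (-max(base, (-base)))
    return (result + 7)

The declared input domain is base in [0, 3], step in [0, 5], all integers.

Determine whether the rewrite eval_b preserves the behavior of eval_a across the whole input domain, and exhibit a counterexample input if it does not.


At base=1, step=2: eval_a gives 6, eval_b gives 9.
verdict: not equivalent; witness: base=1, step=2


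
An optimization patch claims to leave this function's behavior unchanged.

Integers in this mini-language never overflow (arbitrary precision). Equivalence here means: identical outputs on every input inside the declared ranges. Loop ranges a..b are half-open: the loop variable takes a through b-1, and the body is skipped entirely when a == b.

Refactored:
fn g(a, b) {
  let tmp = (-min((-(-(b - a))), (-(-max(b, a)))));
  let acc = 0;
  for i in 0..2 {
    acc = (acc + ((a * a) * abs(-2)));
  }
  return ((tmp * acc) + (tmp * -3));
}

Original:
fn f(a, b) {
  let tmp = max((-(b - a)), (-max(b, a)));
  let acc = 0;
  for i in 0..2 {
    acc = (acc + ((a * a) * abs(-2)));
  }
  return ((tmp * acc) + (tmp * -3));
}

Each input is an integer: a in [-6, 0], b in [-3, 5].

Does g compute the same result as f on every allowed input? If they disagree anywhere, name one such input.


Reading the diff, among the changes: min/max/abs usage differs.
One worked example (a=-1, b=4) — f: tmp becomes -4; next acc becomes 0; next at i=0:; next acc becomes 2; next at i=1:; next acc becomes 4; next final value -4; g: tmp becomes -4; next acc becomes 0; next at i=0:; next acc becomes 2; next at i=1:; next acc becomes 4; next final value -4; agreement on -4.
An exhaustive pass over the 63 declared inputs shows identical outputs.
verdict: equivalent


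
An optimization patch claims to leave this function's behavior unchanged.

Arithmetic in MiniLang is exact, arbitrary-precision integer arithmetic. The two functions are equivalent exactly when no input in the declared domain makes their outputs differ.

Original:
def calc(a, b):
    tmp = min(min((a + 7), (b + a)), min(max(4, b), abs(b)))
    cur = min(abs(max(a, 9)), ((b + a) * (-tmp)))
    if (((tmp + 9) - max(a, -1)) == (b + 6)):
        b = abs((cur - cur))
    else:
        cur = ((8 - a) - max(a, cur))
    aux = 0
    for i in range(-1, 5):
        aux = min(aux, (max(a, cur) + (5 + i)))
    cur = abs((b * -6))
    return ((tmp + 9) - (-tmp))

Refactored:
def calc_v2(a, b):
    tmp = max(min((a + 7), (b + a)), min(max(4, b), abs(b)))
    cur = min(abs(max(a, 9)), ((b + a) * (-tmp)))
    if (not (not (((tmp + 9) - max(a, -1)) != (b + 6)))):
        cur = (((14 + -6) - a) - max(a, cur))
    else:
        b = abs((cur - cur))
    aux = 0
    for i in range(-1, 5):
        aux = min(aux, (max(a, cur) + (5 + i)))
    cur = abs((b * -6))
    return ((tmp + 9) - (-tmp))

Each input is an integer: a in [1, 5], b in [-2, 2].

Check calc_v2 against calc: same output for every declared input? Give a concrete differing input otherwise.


There is a counterexample at a=1, b=-2: 7 on one side, 13 on the other.
calc: tmp := -1 | cur := -1 | (((tmp + 9) - max(a, -1)) == (b + 6)): false | cur := 6 | aux := 0 | iter i=-1: | aux := 0 | iter i=0: | aux := 0 | iter i=1: | aux := 0 | iter i=2: | aux := 0 | iter i=3: | aux := 0 | iter i=4: | aux := 0 | cur := 12 | result 7
calc_v2: tmp := 2 | cur := 2 | (not (not (((tmp + 9) - max(a, -1)) != (b + 6)))): true | cur := 5 | aux := 0 | iter i=-1: | aux := 0 | iter i=0: | aux := 0 | iter i=1: | aux := 0 | iter i=2: | aux := 0 | iter i=3: | aux := 0 | iter i=4: | aux := 0 | cur := 12 | result 13
verdict: not equivalent; witness: a=1, b=-2


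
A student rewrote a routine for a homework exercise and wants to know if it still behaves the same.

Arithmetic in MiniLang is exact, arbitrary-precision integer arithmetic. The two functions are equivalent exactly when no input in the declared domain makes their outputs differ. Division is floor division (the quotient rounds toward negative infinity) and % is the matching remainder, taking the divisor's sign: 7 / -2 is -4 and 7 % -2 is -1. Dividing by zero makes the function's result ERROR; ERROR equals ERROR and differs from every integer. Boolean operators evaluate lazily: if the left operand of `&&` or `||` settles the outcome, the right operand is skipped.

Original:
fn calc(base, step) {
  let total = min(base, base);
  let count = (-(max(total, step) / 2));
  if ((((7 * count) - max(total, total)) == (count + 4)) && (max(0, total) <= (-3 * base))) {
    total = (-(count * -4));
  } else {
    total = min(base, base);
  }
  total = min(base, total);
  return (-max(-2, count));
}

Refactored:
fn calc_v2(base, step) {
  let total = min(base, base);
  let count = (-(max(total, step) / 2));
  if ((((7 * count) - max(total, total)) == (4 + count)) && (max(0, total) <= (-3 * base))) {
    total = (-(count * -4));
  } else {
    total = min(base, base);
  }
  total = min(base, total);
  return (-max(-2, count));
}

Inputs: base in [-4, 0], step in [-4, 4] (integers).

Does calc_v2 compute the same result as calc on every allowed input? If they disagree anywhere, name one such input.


The two versions differ — the changes include same computation, different form.
Spot check at base=0, step=4 — calc: total = 0; count = -2; ((((7 * count) - max(total, total)) == (count + 4)) && (max(0, total) <= (-3 * base))) -> false; total = 0; total = 0; return 2. calc_v2: total = 0; count = -2; ((((7 * count) - max(total, total)) == (4 + count)) && (max(0, total) <= (-3 * base))) -> false; total = 0; total = 0; return 2. Both give 2.
Checked all 45 inputs in the declared domain: the outputs agree on every one.
verdict: equivalent


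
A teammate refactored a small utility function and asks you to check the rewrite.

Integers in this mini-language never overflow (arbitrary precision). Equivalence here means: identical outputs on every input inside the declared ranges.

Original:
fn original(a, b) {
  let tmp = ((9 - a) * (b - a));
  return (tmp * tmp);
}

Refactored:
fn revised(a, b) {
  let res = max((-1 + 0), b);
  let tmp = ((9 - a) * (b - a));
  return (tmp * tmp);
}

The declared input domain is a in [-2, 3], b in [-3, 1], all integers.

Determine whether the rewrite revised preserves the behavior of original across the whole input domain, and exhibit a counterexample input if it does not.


Comparing the listings, the differences include: local variable names differ, plus constant usage differs, plus arithmetic usage differs, plus min/max/abs usage differs, plus statement counts differ.
As a probe, take a=1, b=-2: original runs tmp := -24 | result 576; revised runs res := -1 | tmp := -24 | result 576; both end at 576.
Checked all 30 inputs in the declared domain: the outputs agree on every one.
verdict: equivalent


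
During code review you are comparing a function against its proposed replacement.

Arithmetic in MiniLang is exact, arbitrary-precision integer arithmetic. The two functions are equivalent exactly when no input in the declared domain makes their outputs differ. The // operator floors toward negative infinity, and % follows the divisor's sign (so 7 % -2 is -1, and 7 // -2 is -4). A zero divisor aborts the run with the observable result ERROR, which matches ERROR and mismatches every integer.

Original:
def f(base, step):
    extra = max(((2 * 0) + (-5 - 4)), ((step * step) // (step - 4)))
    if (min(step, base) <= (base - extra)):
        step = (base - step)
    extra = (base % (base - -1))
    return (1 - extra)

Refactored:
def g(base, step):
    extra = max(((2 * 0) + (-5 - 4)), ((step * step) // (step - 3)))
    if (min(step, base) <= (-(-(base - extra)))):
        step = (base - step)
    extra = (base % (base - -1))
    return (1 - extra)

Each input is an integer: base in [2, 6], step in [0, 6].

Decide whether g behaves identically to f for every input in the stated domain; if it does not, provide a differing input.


These are not equivalent — on base=2, step=3 the outputs split (-1 vs ERROR).
f: extra = -9; (min(step, base) <= (base - extra)) -> true; step = -1; extra = 2; return -1
g: division by zero -> ERROR
verdict: not equivalent; witness: base=2, step=3


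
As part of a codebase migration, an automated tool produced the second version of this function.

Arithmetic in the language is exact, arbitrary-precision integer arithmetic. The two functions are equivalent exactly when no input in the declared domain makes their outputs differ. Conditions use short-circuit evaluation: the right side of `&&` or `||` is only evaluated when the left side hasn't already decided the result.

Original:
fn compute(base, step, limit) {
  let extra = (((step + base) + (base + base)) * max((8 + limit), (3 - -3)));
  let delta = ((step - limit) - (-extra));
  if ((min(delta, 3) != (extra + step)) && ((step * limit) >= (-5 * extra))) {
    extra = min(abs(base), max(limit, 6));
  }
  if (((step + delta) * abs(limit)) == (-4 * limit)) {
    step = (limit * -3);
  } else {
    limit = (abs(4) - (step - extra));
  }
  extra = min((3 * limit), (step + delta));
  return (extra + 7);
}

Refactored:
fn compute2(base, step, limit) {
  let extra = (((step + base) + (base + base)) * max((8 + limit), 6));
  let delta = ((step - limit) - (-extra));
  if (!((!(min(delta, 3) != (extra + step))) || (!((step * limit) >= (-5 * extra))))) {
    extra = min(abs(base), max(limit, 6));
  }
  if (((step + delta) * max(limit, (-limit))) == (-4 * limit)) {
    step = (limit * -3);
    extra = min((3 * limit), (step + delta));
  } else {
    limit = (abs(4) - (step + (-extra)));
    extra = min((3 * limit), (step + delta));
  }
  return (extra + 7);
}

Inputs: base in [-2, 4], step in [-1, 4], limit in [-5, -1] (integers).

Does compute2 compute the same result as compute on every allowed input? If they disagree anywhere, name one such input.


Comparing the listings, the differences include: min/max/abs usage differs; constant usage differs; arithmetic usage differs; boolean connective usage differs; statement counts differ.
Spot check at base=4, step=0, limit=-1 — compute: extra := 84 | delta := 85 | ((min(delta, 3) != (extra + step)) && ((step * limit) >= (-5 * extra))): true | extra := 4 | (((step + delta) * abs(limit)) == (-4 * limit)): false | limit := 8 | extra := 24 | result 31. compute2: extra := 84 | delta := 85 | (!((!(min(delta, 3) != (extra + step))) || (!((step * limit) >= (-5 * extra))))): true | extra := 4 | (((step + delta) * max(limit, (-limit))) == (-4 * limit)): false | limit := 8 | extra := 24 | result 31. Both give 31.
Every one of the 210 inputs gives matching results.
verdict: equivalent


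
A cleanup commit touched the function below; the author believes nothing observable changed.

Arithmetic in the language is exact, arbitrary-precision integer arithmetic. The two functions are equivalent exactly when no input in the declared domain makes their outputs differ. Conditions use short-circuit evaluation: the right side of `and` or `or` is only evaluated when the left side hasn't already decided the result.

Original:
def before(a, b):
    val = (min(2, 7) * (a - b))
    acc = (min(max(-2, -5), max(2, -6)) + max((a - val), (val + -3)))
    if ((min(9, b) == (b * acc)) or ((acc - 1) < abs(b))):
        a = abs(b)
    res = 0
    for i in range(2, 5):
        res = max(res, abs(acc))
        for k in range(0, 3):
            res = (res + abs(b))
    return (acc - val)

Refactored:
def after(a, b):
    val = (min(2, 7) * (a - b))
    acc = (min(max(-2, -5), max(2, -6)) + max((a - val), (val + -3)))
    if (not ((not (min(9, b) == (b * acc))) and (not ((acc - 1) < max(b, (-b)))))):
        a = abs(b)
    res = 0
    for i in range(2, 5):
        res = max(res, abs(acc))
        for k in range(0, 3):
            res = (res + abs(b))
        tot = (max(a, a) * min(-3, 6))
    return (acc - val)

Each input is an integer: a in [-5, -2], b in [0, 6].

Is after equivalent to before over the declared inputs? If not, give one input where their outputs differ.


Reading the diff, among the changes: min/max/abs usage differs, and arithmetic usage differs, and local variable names differ, and statement counts differ, and constant usage differs, and boolean connective usage differs.
As a probe, take a=-4, b=6: before runs val=-20, then acc=14, then ((min(9, b) == (b * acc)) or ((acc - 1) < abs(b))) is false, then res=0, then (i=2), then res=14, then (k=0), then res=20, then (k=1), then res=26, then (k=2), then res=32, then (i=3), then res=32, then (k=0), then res=38, then (k=1), then res=44, then (k=2), then res=50, then (i=4), then res=50, then (k=0), then res=56, then (k=1), then res=62, then (k=2), then res=68, then returns 34; after runs val=-20, then acc=14, then (not ((not (min(9, b) == (b * acc))) and (not ((acc - 1) < max(b, (-b)))))) is false, then res=0, then (i=2), then res=14, then (k=0), then res=20, then (k=1), then res=26, then (k=2), then res=32, then tot=12, then (i=3), then res=32, then (k=0), then res=38, then (k=1), then res=44, then (k=2), then res=50, then tot=12, then (i=4), then res=50, then (k=0), then res=56, then (k=1), then res=62, then (k=2), then res=68, then tot=12, then returns 34; both end at 34.
Checked all 28 inputs in the declared domain: the outputs agree on every one.
verdict: equivalent


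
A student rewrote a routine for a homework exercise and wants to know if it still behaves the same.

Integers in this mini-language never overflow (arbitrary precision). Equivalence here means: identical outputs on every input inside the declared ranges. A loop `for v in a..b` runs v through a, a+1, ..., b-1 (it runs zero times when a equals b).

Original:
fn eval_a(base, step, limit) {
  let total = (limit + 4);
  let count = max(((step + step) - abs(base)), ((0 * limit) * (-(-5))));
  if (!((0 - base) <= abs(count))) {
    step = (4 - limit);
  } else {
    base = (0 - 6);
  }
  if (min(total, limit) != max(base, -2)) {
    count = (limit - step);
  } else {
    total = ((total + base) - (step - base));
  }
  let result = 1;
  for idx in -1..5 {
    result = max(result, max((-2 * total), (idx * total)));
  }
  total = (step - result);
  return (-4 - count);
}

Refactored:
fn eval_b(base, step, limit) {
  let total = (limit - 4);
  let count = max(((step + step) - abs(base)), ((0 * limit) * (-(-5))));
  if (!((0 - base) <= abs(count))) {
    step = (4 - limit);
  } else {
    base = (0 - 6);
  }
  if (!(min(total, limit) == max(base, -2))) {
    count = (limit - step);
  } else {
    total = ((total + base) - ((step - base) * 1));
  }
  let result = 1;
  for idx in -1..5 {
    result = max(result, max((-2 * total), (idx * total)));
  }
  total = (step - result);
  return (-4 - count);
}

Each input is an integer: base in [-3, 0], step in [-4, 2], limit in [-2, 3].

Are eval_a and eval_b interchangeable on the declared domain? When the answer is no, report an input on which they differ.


Try base=-3, step=-4, limit=-2.
eval_a: total := 2 | count := 0 | (!((0 - base) <= abs(count))): true | step := 6 | (min(total, limit) != max(base, -2)): false | total := -10 | result := 1 | iter idx=-1: | result := 20 | iter idx=0: | result := 20 | iter idx=1: | result := 20 | iter idx=2: | result := 20 | iter idx=3: | result := 20 | iter idx=4: | result := 20 | total := -14 | result -4
eval_b: total := -6 | count := 0 | (!((0 - base) <= abs(count))): true | step := 6 | (!(min(total, limit) == max(base, -2))): true | count := -8 | result := 1 | iter idx=-1: | result := 12 | iter idx=0: | result := 12 | iter idx=1: | result := 12 | iter idx=2: | result := 12 | iter idx=3: | result := 12 | iter idx=4: | result := 12 | total := -6 | result 4
-4 and 4 differ, so these are not the same function on this domain.
verdict: not equivalent; witness: base=-3, step=-4, limit=-2


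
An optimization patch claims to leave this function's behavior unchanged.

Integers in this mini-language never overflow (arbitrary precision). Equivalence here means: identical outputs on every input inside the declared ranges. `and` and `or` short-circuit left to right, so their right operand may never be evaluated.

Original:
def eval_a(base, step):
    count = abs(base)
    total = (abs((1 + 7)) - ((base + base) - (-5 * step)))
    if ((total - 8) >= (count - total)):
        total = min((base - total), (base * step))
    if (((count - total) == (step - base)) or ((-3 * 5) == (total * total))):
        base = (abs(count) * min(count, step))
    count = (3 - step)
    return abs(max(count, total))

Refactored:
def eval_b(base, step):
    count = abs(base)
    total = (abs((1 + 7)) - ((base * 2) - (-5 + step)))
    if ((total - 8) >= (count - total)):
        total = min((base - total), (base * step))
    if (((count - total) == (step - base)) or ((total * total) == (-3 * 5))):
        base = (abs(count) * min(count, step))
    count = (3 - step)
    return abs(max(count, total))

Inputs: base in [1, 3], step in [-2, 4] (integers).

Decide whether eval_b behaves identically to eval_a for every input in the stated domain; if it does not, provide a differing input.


Consider the input base=1, step=2.
eval_a: count becomes 1; next total becomes -4; next ((total - 8) >= (count - total)) evaluates to false; next (((count - total) == (step - base)) or ((-3 * 5) == (total * total))) evaluates to false; next count becomes 1; next final value 1
eval_b: count becomes 1; next total becomes 3; next ((total - 8) >= (count - total)) evaluates to false; next (((count - total) == (step - base)) or ((total * total) == (-3 * 5))) evaluates to false; next count becomes 1; next final value 3
1 != 3, so the rewrite changes behavior.
verdict: not equivalent; witness: base=1, step=2


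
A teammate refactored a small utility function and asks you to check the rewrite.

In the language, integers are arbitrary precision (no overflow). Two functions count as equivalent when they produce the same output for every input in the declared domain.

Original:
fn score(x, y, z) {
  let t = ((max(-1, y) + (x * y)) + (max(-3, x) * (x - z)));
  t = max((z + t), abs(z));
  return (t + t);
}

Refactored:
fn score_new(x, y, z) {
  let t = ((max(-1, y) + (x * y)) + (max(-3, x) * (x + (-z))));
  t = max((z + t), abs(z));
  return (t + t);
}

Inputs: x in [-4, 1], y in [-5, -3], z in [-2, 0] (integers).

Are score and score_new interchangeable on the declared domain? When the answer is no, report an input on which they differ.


Comparing the listings, the differences include: arithmetic usage differs.
As a probe, take x=1, y=-4, z=-2: score runs t becomes -2; next t becomes 2; next final value 4; score_new runs t becomes -2; next t becomes 2; next final value 4; both end at 4.
Checked all 54 inputs in the declared domain: the outputs agree on every one.
verdict: equivalent


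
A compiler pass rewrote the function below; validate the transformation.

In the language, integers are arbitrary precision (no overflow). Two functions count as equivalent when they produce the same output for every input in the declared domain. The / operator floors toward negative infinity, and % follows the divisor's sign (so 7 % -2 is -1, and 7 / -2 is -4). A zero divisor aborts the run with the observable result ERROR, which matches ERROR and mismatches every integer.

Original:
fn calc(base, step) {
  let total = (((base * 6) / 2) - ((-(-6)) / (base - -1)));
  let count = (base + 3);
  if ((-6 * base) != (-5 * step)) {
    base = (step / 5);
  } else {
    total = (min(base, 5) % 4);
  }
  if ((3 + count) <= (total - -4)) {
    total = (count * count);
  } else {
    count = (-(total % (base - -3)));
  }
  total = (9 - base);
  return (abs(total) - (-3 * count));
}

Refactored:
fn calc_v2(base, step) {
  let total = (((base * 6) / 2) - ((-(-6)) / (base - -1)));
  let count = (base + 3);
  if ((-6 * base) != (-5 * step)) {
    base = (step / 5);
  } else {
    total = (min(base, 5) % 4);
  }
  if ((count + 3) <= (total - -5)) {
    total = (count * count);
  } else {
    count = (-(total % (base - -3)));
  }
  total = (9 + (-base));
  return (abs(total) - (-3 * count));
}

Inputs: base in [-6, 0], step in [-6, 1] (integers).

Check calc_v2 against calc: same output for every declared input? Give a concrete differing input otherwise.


The suspicious edit (`-4` became `-5`) never changes the result for any input inside the declared domain; all 56 inputs agree.
verdict: equivalent


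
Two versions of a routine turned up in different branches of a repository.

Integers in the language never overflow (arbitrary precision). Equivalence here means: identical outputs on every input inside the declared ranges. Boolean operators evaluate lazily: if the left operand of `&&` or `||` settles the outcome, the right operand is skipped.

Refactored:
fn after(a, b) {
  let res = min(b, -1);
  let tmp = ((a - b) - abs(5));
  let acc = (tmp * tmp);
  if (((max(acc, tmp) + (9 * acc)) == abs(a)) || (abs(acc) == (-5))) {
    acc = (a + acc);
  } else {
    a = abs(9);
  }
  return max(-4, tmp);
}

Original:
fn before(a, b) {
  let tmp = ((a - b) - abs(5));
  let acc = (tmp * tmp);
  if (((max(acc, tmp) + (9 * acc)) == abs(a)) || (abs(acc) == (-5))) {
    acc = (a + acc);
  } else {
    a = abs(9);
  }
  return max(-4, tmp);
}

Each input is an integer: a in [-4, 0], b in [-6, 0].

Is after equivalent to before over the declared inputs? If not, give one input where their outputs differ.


Equivalent — the differences include constant usage differs; and statement counts differ; and min/max/abs usage differs; and local variable names differ, yet no declared input distinguishes the two.
Spot check at a=-2, b=-1 — before: tmp := -6 | acc := 36 | (((max(acc, tmp) + (9 * acc)) == abs(a)) || (abs(acc) == (-5))): false | a := 9 | result -4. after: res := -1 | tmp := -6 | acc := 36 | (((max(acc, tmp) + (9 * acc)) == abs(a)) || (abs(acc) == (-5))): false | a := 9 | result -4. Both give -4.
Sweeping the whole domain (35 inputs) finds no disagreement.
verdict: equivalent


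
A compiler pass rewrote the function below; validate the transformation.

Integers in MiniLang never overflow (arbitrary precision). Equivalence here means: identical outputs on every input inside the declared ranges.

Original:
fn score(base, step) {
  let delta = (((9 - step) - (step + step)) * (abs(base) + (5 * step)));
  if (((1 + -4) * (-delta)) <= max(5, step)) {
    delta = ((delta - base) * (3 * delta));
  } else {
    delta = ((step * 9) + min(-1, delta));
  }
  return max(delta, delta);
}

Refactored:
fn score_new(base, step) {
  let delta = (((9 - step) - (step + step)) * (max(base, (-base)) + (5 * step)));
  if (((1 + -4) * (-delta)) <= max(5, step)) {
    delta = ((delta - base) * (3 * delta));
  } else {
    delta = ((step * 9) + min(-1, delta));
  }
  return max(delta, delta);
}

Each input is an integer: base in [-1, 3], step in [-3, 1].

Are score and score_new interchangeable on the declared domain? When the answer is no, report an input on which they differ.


Comparing the listings, the differences include: min/max/abs usage differs.
Tracing base=0, step=1: score: delta = 30; (((1 + -4) * (-delta)) <= max(5, step)) -> false; delta = 8; return 8 | score_new: delta = 30; (((1 + -4) * (-delta)) <= max(5, step)) -> false; delta = 8; return 8 — matching result 8.
Every one of the 25 inputs gives matching results.
verdict: equivalent


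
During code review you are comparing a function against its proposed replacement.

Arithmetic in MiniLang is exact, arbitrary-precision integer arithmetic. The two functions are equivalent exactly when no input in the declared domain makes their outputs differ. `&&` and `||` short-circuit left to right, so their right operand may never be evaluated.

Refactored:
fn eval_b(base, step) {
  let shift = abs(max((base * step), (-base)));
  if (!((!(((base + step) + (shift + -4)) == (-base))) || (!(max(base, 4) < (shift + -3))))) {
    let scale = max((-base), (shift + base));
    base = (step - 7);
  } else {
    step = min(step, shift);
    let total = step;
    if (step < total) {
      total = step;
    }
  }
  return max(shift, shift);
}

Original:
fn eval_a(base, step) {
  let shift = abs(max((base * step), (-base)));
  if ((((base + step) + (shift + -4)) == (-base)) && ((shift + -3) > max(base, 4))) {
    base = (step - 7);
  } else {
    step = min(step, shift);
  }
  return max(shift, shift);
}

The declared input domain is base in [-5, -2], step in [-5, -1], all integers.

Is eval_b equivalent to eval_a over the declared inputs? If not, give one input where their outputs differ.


This is a faithful refactor — comparison usage differs; also branching structure differs; also boolean connective usage differs; also local variable names differ; also min/max/abs usage differs; also arithmetic usage differs; also statement counts differ, but the computed results match everywhere.
As a probe, take base=-3, step=-2: eval_a runs shift becomes 6; next ((((base + step) + (shift + -4)) == (-base)) && ((shift + -3) > max(base, 4))) evaluates to false; next step becomes -2; next final value 6; eval_b runs shift becomes 6; next (!((!(((base + step) + (shift + -4)) == (-base))) || (!(max(base, 4) < (shift + -3))))) evaluates to false; next step becomes -2; next total becomes -2; next (step < total) evaluates to false; next final value 6; both end at 6.
Across all 20 domain points the two functions coincide.
verdict: equivalent


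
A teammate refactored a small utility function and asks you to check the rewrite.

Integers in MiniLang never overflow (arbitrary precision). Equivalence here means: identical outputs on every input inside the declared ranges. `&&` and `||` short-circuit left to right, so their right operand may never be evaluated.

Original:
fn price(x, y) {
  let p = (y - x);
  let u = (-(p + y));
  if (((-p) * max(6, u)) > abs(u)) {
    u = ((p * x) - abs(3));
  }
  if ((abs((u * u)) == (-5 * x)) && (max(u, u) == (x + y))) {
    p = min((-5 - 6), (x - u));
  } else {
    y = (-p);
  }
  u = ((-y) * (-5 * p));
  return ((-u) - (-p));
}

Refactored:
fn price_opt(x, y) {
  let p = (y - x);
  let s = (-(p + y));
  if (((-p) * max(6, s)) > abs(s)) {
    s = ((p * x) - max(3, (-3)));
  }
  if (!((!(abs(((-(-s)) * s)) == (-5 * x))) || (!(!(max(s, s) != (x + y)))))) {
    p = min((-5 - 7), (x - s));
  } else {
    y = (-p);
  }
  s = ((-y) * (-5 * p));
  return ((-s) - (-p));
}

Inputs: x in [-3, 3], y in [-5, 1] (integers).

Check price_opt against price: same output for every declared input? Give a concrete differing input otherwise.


These are not equivalent — on x=0, y=0 the outputs split (-11 vs -12).
price: p=0, then u=0, then (((-p) * max(6, u)) > abs(u)) is false, then ((abs((u * u)) == (-5 * x)) && (max(u, u) == (x + y))) is true, then p=-11, then u=0, then returns -11
price_opt: p=0, then s=0, then (((-p) * max(6, s)) > abs(s)) is false, then (!((!(abs(((-(-s)) * s)) == (-5 * x))) || (!(!(max(s, s) != (x + y)))))) is true, then p=-12, then s=0, then returns -12
verdict: not equivalent; witness: x=0, y=0


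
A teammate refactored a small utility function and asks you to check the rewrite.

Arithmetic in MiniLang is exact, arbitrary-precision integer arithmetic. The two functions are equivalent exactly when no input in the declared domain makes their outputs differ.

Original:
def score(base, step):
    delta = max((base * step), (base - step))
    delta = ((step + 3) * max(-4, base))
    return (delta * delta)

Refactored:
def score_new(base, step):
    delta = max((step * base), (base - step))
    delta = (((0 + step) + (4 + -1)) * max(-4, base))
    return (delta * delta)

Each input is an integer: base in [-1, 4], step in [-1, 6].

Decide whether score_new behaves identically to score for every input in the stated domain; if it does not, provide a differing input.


Behavior is preserved: although arithmetic usage differs, and constant usage differs, the outputs never diverge.
As a probe, take base=0, step=-1: score runs delta := 1 | delta := 0 | result 0; score_new runs delta := 1 | delta := 0 | result 0; both end at 0.
Sweeping the whole domain (48 inputs) finds no disagreement.
verdict: equivalent


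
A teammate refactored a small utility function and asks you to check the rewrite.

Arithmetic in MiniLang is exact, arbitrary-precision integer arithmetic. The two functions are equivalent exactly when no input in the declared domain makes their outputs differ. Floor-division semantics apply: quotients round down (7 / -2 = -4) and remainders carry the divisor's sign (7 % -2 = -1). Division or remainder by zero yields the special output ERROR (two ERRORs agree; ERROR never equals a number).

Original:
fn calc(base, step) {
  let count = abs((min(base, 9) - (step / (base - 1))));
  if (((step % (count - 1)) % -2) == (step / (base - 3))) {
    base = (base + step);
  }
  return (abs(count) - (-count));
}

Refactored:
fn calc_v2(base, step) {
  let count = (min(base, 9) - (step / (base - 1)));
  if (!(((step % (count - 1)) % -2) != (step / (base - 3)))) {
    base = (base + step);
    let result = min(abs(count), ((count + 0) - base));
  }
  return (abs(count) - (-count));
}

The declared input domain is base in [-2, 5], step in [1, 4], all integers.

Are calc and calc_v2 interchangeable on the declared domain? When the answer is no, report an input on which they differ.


Consider the input base=-2, step=1.
calc: count=1, then a zero divisor aborts: ERROR
calc_v2: count=-1, then (!(((step % (count - 1)) % -2) != (step / (base - 3)))) is true, then base=-1, then result=0, then returns 0
ERROR and 0 differ, so these are not the same function on this domain.
verdict: not equivalent; witness: base=-2, step=1


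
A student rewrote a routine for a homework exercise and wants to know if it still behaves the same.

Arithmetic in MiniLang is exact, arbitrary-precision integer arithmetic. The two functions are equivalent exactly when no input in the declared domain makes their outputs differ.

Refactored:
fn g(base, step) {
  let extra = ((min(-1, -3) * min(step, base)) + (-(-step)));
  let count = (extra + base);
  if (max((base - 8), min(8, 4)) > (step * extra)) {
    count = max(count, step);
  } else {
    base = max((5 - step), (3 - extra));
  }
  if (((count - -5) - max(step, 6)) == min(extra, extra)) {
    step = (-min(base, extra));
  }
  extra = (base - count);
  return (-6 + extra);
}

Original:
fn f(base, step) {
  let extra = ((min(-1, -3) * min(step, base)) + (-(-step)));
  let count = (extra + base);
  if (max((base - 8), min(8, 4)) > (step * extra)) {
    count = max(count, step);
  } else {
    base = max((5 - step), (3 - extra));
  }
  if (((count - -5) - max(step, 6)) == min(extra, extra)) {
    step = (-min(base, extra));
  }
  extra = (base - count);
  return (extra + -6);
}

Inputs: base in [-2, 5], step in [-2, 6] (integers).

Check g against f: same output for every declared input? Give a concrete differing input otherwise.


Side by side, the visible changes include: same computation, different form.
Tracing base=2, step=-2: f: extra = 4; count = 6; (max((base - 8), min(8, 4)) > (step * extra)) -> true; count = 6; (((count - -5) - max(step, 6)) == min(extra, extra)) -> false; extra = -4; return -10 | g: extra = 4; count = 6; (max((base - 8), min(8, 4)) > (step * extra)) -> true; count = 6; (((count - -5) - max(step, 6)) == min(extra, extra)) -> false; extra = -4; return -10 — matching result -10.
Checked all 72 inputs in the declared domain: the outputs agree on every one.
verdict: equivalent


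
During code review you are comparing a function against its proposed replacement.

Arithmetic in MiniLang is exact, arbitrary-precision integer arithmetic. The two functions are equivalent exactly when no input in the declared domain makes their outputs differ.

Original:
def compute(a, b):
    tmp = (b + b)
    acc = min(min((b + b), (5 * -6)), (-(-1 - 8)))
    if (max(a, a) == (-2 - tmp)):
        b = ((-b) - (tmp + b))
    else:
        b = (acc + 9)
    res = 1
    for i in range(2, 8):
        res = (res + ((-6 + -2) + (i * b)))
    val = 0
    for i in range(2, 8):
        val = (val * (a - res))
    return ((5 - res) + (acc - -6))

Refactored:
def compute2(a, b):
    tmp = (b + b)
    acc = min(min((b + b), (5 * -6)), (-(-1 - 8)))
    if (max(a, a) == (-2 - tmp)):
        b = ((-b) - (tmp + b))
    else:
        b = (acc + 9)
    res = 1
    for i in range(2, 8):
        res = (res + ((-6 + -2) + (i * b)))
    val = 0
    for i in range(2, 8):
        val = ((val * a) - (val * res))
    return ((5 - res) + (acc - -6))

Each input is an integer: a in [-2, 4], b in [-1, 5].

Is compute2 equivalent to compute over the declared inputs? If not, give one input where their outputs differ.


Behavior is preserved: although arithmetic usage differs, the outputs never diverge.
Tracing a=1, b=-1: compute: tmp := -2 | acc := -30 | (max(a, a) == (-2 - tmp)): false | b := -21 | res := 1 | iter i=2: | res := -49 | iter i=3: | res := -120 | iter i=4: | res := -212 | iter i=5: | res := -325 | iter i=6: | res := -459 | iter i=7: | res := -614 | val := 0 | iter i=2: | val := 0 | iter i=3: | val := 0 | iter i=4: | val := 0 | iter i=5: | val := 0 | iter i=6: | val := 0 | iter i=7: | val := 0 | result 595 | compute2: tmp := -2 | acc := -30 | (max(a, a) == (-2 - tmp)): false | b := -21 | res := 1 | iter i=2: | res := -49 | iter i=3: | res := -120 | iter i=4: | res := -212 | iter i=5: | res := -325 | iter i=6: | res := -459 | iter i=7: | res := -614 | val := 0 | iter i=2: | val := 0 | iter i=3: | val := 0 | iter i=4: | val := 0 | iter i=5: | val := 0 | iter i=6: | val := 0 | iter i=7: | val := 0 | result 595 — matching result 595.
Across all 49 domain points the two functions coincide.
verdict: equivalent


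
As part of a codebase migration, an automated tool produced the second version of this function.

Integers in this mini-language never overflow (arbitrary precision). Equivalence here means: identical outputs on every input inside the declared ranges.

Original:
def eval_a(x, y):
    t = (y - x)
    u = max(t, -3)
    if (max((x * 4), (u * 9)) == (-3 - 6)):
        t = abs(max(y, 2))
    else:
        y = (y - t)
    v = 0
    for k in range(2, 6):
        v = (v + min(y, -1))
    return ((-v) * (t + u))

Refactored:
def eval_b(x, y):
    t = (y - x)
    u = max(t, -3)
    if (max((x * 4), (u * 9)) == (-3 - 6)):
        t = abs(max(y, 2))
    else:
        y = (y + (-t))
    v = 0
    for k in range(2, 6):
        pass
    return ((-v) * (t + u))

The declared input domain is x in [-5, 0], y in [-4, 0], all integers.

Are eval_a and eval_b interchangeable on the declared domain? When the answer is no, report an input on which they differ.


Not equivalent: x=-5, y=-4 separates them (40 vs 0).
eval_a: t=1, then u=1, then (max((x * 4), (u * 9)) == (-3 - 6)) is false, then y=-5, then v=0, then (k=2), then v=-5, then (k=3), then v=-10, then (k=4), then v=-15, then (k=5), then v=-20, then returns 40
eval_b: t=1, then u=1, then (max((x * 4), (u * 9)) == (-3 - 6)) is false, then y=-5, then v=0, then (k=2), then (k=3), then (k=4), then (k=5), then returns 0
verdict: not equivalent; witness: x=-5, y=-4
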